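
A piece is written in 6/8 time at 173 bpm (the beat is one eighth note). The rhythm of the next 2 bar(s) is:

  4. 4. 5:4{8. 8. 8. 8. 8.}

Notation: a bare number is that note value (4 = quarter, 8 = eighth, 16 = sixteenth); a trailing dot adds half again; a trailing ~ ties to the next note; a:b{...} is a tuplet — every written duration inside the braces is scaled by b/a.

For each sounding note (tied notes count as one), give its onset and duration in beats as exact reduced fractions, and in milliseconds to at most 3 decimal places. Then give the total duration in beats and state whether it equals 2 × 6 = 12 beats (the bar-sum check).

1) 0.0ms=0b +1040.462ms=3b
2) 1040.462ms=3b +1040.462ms=3b
3) 2080.925ms=6b +416.185ms=6/5b
4) 2497.11ms=36/5b +416.185ms=6/5b
5) 2913.295ms=42/5b +416.185ms=6/5b
6) 3329.48ms=48/5b +416.185ms=6/5b
7) 3745.665ms=54/5b +416.185ms=6/5b
Σ=12b of 12 (173bpm 6/8) — PASS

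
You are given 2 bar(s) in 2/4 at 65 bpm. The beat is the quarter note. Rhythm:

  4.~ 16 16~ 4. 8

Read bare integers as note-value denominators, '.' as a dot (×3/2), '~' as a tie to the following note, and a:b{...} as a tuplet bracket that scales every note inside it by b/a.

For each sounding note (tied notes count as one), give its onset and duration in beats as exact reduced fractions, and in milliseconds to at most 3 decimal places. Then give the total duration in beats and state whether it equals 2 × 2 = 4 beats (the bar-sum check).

1) 0.0ms=0b +1615.385ms=7/4b
2) 1615.385ms=7/4b +1615.385ms=7/4b
3) 3230.769ms=7/2b +461.538ms=1/2b
Σ=4b of 4 (65bpm 2/4) — PASS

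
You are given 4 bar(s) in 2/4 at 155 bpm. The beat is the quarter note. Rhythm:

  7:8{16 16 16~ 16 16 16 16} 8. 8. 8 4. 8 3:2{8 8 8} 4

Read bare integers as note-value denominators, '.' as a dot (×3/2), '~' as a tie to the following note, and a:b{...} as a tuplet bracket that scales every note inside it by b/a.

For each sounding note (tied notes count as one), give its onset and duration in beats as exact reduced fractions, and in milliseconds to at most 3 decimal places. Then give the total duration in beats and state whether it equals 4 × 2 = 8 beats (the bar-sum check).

1) 0.0ms=0b +110.599ms=2/7b
2) 110.599ms=2/7b +110.599ms=2/7b
3) 221.198ms=4/7b +221.198ms=4/7b
4) 442.396ms=8/7b +110.599ms=2/7b
5) 552.995ms=10/7b +110.599ms=2/7b
6) 663.594ms=12/7b +110.599ms=2/7b
7) 774.194ms=2b +290.323ms=3/4b
8) 1064.516ms=11/4b +290.323ms=3/4b
9) 1354.839ms=7/2b +193.548ms=1/2b
10) 1548.387ms=4b +580.645ms=3/2b
11) 2129.032ms=11/2b +193.548ms=1/2b
12) 2322.581ms=6b +129.032ms=1/3b
13) 2451.613ms=19/3b +129.032ms=1/3b
14) 2580.645ms=20/3b +129.032ms=1/3b
15) 2709.677ms=7b +387.097ms=1b
Σ=8b of 8 (155bpm 2/4) — PASS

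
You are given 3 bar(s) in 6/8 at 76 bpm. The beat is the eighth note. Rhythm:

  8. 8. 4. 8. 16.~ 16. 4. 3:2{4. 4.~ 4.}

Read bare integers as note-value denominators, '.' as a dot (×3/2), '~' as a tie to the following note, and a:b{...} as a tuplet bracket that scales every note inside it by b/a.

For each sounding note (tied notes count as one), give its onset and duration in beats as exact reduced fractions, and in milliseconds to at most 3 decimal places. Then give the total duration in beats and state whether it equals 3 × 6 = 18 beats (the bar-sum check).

1) 0.0ms=0b +1184.211ms=3/2b
2) 1184.211ms=3/2b +1184.211ms=3/2b
3) 2368.421ms=3b +2368.421ms=3b
4) 4736.842ms=6b +1184.211ms=3/2b
5) 5921.053ms=15/2b +1184.211ms=3/2b
6) 7105.263ms=9b +2368.421ms=3b
7) 9473.684ms=12b +1578.947ms=2b
8) 11052.632ms=14b +3157.895ms=4b
Σ=18b of 18 (76bpm 6/8) — PASS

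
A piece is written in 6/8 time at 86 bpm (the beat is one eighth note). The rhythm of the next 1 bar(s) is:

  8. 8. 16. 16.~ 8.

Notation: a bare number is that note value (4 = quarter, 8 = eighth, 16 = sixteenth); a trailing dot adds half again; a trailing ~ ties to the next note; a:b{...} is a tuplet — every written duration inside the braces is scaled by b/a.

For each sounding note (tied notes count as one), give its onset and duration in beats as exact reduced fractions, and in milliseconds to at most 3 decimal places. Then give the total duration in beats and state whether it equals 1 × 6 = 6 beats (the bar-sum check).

1) 0.0ms=0b +1046.512ms=3/2b
2) 1046.512ms=3/2b +1046.512ms=3/2b
3) 2093.023ms=3b +523.256ms=3/4b
4) 2616.279ms=15/4b +1569.767ms=9/4b
Σ=6b of 6 (86bpm 6/8) — PASS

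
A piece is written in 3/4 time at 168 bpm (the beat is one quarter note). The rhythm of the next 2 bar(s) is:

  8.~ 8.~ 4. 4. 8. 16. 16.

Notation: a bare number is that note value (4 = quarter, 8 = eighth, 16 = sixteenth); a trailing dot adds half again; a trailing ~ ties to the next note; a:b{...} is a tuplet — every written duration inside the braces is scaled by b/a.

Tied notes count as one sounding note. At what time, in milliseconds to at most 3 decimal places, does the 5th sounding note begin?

1. 0.0ms @ 0 + 1071.429ms (3)
2. 1071.429ms @ 3 + 535.714ms (3/2)
3. 1607.143ms @ 9/2 + 267.857ms (3/4)
4. 1875.0ms @ 21/4 + 133.929ms (3/8)
5. 2008.929ms @ 45/8 + 133.929ms (3/8)

note 5 onset = 45/8b = 2008.929ms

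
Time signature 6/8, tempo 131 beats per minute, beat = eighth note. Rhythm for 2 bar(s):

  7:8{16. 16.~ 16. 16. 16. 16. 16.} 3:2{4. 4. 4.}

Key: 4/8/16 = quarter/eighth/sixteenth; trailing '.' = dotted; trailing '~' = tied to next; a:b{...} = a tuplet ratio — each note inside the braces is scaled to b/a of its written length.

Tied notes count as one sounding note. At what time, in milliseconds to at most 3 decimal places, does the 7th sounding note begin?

note 7 onset = 6b = 2748.092ms

1. 0.0ms @ 0 + 392.585ms (6/7)
2. 392.585ms @ 6/7 + 785.169ms (12/7)
3. 1177.754ms @ 18/7 + 392.585ms (6/7)
4. 1570.338ms @ 24/7 + 392.585ms (6/7)
5. 1962.923ms @ 30/7 + 392.585ms (6/7)
6. 2355.507ms @ 36/7 + 392.585ms (6/7)
7. 2748.092ms @ 6 + 916.031ms (2)
8. 3664.122ms @ 8 + 916.031ms (2)
9. 4580.153ms @ 10 + 916.031ms (2)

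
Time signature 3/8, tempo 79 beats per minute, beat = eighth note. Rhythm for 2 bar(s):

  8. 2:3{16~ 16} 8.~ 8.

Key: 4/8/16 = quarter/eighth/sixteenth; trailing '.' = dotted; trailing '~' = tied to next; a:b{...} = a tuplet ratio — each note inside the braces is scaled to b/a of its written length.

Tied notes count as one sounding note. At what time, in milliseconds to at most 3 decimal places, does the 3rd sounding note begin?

1. 0.0ms @ 0 + 1139.241ms (3/2)
2. 1139.241ms @ 3/2 + 1139.241ms (3/2)
3. 2278.481ms @ 3 + 2278.481ms (3)

note 3 onset = 3b = 2278.481ms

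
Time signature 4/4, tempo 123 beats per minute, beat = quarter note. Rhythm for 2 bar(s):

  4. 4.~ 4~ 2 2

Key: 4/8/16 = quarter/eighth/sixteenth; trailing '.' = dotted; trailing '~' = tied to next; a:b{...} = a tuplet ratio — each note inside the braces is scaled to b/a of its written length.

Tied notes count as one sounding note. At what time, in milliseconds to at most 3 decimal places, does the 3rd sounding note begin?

note 3 onset = 6b = 2926.829ms

1. 0.0ms @ 0 + 731.707ms (3/2)
2. 731.707ms @ 3/2 + 2195.122ms (9/2)
3. 2926.829ms @ 6 + 975.61ms (2)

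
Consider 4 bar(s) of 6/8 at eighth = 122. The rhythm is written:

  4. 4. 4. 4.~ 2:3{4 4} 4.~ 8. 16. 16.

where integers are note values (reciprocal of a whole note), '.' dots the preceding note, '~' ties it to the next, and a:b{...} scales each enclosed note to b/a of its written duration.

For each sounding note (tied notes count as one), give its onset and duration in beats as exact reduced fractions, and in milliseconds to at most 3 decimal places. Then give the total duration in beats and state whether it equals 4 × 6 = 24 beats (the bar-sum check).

1) 0.0ms=0b +1475.41ms=3b
2) 1475.41ms=3b +1475.41ms=3b
3) 2950.82ms=6b +1475.41ms=3b
4) 4426.23ms=9b +2950.82ms=6b
5) 7377.049ms=15b +1475.41ms=3b
6) 8852.459ms=18b +2213.115ms=9/2b
7) 11065.574ms=45/2b +368.852ms=3/4b
8) 11434.426ms=93/4b +368.852ms=3/4b
Σ=24b of 24 (122bpm 6/8) — PASS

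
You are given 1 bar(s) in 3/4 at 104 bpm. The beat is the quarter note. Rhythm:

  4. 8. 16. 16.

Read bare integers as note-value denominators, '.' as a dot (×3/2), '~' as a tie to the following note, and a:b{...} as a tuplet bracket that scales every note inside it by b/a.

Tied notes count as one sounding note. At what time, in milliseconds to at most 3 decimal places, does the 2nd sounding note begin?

1. 0.0ms @ 0 + 865.385ms (3/2)
2. 865.385ms @ 3/2 + 432.692ms (3/4)
3. 1298.077ms @ 9/4 + 216.346ms (3/8)
4. 1514.423ms @ 21/8 + 216.346ms (3/8)

note 2 onset = 3/2b = 865.385ms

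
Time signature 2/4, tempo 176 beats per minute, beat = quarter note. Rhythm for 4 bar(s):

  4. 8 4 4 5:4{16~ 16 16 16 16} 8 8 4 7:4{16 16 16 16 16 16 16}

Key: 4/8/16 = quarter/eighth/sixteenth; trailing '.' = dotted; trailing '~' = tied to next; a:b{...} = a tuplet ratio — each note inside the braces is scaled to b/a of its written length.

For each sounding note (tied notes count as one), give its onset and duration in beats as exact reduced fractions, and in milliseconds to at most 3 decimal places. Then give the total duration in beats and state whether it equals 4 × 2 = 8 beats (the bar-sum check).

1) 0.0ms=0b +511.364ms=3/2b
2) 511.364ms=3/2b +170.455ms=1/2b
3) 681.818ms=2b +340.909ms=1b
4) 1022.727ms=3b +340.909ms=1b
5) 1363.636ms=4b +136.364ms=2/5b
6) 1500.0ms=22/5b +68.182ms=1/5b
7) 1568.182ms=23/5b +68.182ms=1/5b
8) 1636.364ms=24/5b +68.182ms=1/5b
9) 1704.545ms=5b +170.455ms=1/2b
10) 1875.0ms=11/2b +170.455ms=1/2b
11) 2045.455ms=6b +340.909ms=1b
12) 2386.364ms=7b +48.701ms=1/7b
13) 2435.065ms=50/7b +48.701ms=1/7b
14) 2483.766ms=51/7b +48.701ms=1/7b
15) 2532.468ms=52/7b +48.701ms=1/7b
16) 2581.169ms=53/7b +48.701ms=1/7b
17) 2629.87ms=54/7b +48.701ms=1/7b
18) 2678.571ms=55/7b +48.701ms=1/7b
Σ=8b of 8 (176bpm 2/4) — PASS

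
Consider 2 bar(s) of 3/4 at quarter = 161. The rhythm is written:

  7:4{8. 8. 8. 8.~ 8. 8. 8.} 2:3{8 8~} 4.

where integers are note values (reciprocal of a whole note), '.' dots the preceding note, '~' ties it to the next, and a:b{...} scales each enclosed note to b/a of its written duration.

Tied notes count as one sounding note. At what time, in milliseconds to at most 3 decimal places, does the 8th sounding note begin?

1. 0.0ms @ 0 + 159.716ms (3/7)
2. 159.716ms @ 3/7 + 159.716ms (3/7)
3. 319.432ms @ 6/7 + 159.716ms (3/7)
4. 479.148ms @ 9/7 + 319.432ms (6/7)
5. 798.58ms @ 15/7 + 159.716ms (3/7)
6. 958.296ms @ 18/7 + 159.716ms (3/7)
7. 1118.012ms @ 3 + 279.503ms (3/4)
8. 1397.516ms @ 15/4 + 838.509ms (9/4)

note 8 onset = 15/4b = 1397.516ms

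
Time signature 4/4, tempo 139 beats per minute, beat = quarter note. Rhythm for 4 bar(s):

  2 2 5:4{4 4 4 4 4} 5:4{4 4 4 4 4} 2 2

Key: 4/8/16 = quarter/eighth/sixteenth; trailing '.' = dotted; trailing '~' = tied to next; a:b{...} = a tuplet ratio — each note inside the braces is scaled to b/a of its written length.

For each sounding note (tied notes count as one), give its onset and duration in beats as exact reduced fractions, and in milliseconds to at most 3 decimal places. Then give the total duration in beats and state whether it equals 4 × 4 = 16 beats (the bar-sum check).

1) 0.0ms=0b +863.309ms=2b
2) 863.309ms=2b +863.309ms=2b
3) 1726.619ms=4b +345.324ms=4/5b
4) 2071.942ms=24/5b +345.324ms=4/5b
5) 2417.266ms=28/5b +345.324ms=4/5b
6) 2762.59ms=32/5b +345.324ms=4/5b
7) 3107.914ms=36/5b +345.324ms=4/5b
8) 3453.237ms=8b +345.324ms=4/5b
9) 3798.561ms=44/5b +345.324ms=4/5b
10) 4143.885ms=48/5b +345.324ms=4/5b
11) 4489.209ms=52/5b +345.324ms=4/5b
12) 4834.532ms=56/5b +345.324ms=4/5b
13) 5179.856ms=12b +863.309ms=2b
14) 6043.165ms=14b +863.309ms=2b
Σ=16b of 16 (139bpm 4/4) — PASS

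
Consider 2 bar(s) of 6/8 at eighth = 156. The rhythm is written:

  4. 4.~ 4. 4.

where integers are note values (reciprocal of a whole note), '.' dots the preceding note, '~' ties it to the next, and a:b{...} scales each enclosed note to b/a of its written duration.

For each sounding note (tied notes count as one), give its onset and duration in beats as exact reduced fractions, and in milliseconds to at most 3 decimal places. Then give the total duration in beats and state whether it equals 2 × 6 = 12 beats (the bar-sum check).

1) 0.0ms=0b +1153.846ms=3b
2) 1153.846ms=3b +2307.692ms=6b
3) 3461.538ms=9b +1153.846ms=3b
Σ=12b of 12 (156bpm 6/8) — PASS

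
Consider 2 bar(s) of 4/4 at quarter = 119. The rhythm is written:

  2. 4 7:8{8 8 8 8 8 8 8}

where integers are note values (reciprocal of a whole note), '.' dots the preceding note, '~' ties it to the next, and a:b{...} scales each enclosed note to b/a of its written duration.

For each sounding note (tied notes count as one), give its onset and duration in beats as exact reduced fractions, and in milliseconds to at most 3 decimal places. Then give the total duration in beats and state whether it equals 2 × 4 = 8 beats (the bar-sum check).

1) 0.0ms=0b +1512.605ms=3b
2) 1512.605ms=3b +504.202ms=1b
3) 2016.807ms=4b +288.115ms=4/7b
4) 2304.922ms=32/7b +288.115ms=4/7b
5) 2593.037ms=36/7b +288.115ms=4/7b
6) 2881.152ms=40/7b +288.115ms=4/7b
7) 3169.268ms=44/7b +288.115ms=4/7b
8) 3457.383ms=48/7b +288.115ms=4/7b
9) 3745.498ms=52/7b +288.115ms=4/7b
Σ=8b of 8 (119bpm 4/4) — PASS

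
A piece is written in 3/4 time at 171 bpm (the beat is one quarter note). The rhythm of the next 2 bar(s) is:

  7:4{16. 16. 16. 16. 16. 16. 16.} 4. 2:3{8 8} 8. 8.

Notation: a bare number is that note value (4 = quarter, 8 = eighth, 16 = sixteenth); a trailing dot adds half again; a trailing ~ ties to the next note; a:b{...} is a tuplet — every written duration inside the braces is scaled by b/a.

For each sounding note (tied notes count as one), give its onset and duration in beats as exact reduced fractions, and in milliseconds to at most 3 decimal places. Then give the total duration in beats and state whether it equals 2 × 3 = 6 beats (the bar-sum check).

1) 0.0ms=0b +75.188ms=3/14b
2) 75.188ms=3/14b +75.188ms=3/14b
3) 150.376ms=3/7b +75.188ms=3/14b
4) 225.564ms=9/14b +75.188ms=3/14b
5) 300.752ms=6/7b +75.188ms=3/14b
6) 375.94ms=15/14b +75.188ms=3/14b
7) 451.128ms=9/7b +75.188ms=3/14b
8) 526.316ms=3/2b +526.316ms=3/2b
9) 1052.632ms=3b +263.158ms=3/4b
10) 1315.789ms=15/4b +263.158ms=3/4b
11) 1578.947ms=9/2b +263.158ms=3/4b
12) 1842.105ms=21/4b +263.158ms=3/4b
Σ=6b of 6 (171bpm 3/4) — PASS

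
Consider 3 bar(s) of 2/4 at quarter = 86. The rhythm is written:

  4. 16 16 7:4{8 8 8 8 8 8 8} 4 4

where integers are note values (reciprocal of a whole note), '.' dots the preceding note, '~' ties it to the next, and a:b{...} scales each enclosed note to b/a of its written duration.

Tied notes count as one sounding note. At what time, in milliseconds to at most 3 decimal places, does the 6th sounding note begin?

note 6 onset = 18/7b = 1794.02ms

1. 0.0ms @ 0 + 1046.512ms (3/2)
2. 1046.512ms @ 3/2 + 174.419ms (1/4)
3. 1220.93ms @ 7/4 + 174.419ms (1/4)
4. 1395.349ms @ 2 + 199.336ms (2/7)
5. 1594.684ms @ 16/7 + 199.336ms (2/7)
6. 1794.02ms @ 18/7 + 199.336ms (2/7)
7. 1993.355ms @ 20/7 + 199.336ms (2/7)
8. 2192.691ms @ 22/7 + 199.336ms (2/7)
9. 2392.027ms @ 24/7 + 199.336ms (2/7)
10. 2591.362ms @ 26/7 + 199.336ms (2/7)
11. 2790.698ms @ 4 + 697.674ms (1)
12. 3488.372ms @ 5 + 697.674ms (1)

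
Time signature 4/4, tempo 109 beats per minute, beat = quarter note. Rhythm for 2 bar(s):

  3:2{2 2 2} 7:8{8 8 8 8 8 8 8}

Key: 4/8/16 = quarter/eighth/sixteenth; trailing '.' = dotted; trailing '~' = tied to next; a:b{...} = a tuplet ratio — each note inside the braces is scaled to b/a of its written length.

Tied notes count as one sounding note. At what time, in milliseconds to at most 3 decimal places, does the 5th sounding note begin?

note 5 onset = 32/7b = 2516.383ms

1. 0.0ms @ 0 + 733.945ms (4/3)
2. 733.945ms @ 4/3 + 733.945ms (4/3)
3. 1467.89ms @ 8/3 + 733.945ms (4/3)
4. 2201.835ms @ 4 + 314.548ms (4/7)
5. 2516.383ms @ 32/7 + 314.548ms (4/7)
6. 2830.931ms @ 36/7 + 314.548ms (4/7)
7. 3145.478ms @ 40/7 + 314.548ms (4/7)
8. 3460.026ms @ 44/7 + 314.548ms (4/7)
9. 3774.574ms @ 48/7 + 314.548ms (4/7)
10. 4089.122ms @ 52/7 + 314.548ms (4/7)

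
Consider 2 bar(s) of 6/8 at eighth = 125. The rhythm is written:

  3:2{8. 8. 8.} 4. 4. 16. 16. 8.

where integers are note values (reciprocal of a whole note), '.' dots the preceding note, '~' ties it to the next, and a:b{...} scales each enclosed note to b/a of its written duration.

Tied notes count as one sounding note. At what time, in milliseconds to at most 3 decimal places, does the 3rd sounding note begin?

1. 0.0ms @ 0 + 480.0ms (1)
2. 480.0ms @ 1 + 480.0ms (1)
3. 960.0ms @ 2 + 480.0ms (1)
4. 1440.0ms @ 3 + 1440.0ms (3)
5. 2880.0ms @ 6 + 1440.0ms (3)
6. 4320.0ms @ 9 + 360.0ms (3/4)
7. 4680.0ms @ 39/4 + 360.0ms (3/4)
8. 5040.0ms @ 21/2 + 720.0ms (3/2)

note 3 onset = 2b = 960.0ms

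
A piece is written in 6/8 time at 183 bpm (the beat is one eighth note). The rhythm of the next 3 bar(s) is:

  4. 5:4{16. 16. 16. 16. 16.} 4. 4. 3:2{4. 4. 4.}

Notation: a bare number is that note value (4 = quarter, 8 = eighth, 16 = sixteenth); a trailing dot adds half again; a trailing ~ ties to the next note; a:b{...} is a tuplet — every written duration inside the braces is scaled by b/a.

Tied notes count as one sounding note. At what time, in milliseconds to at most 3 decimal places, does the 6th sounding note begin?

1. 0.0ms @ 0 + 983.607ms (3)
2. 983.607ms @ 3 + 196.721ms (3/5)
3. 1180.328ms @ 18/5 + 196.721ms (3/5)
4. 1377.049ms @ 21/5 + 196.721ms (3/5)
5. 1573.77ms @ 24/5 + 196.721ms (3/5)
6. 1770.492ms @ 27/5 + 196.721ms (3/5)
7. 1967.213ms @ 6 + 983.607ms (3)
8. 2950.82ms @ 9 + 983.607ms (3)
9. 3934.426ms @ 12 + 655.738ms (2)
10. 4590.164ms @ 14 + 655.738ms (2)
11. 5245.902ms @ 16 + 655.738ms (2)

note 6 onset = 27/5b = 1770.492ms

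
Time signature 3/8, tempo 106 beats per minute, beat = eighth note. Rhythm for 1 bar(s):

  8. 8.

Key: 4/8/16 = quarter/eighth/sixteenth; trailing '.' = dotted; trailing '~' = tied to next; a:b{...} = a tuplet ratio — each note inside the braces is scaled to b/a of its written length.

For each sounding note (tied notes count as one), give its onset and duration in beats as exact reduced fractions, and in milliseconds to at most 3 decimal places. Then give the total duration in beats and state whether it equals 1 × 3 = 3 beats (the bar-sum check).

1) 0.0ms=0b +849.057ms=3/2b
2) 849.057ms=3/2b +849.057ms=3/2b
Σ=3b of 3 (106bpm 3/8) — PASS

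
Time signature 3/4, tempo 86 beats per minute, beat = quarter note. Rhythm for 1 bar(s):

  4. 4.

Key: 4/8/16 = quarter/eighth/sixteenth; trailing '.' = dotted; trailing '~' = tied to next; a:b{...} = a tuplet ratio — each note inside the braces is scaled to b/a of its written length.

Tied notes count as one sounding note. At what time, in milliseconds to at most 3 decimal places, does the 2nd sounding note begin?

1. 0.0ms @ 0 + 1046.512ms (3/2)
2. 1046.512ms @ 3/2 + 1046.512ms (3/2)

note 2 onset = 3/2b = 1046.512ms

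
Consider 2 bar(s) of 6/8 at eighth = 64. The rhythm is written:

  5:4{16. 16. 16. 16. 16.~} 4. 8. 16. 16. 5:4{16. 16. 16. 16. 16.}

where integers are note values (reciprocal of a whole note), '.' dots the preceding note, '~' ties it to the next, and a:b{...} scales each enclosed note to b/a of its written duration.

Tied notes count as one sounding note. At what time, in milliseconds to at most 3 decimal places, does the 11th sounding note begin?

note 11 onset = 51/5b = 9562.5ms

1. 0.0ms @ 0 + 562.5ms (3/5)
2. 562.5ms @ 3/5 + 562.5ms (3/5)
3. 1125.0ms @ 6/5 + 562.5ms (3/5)
4. 1687.5ms @ 9/5 + 562.5ms (3/5)
5. 2250.0ms @ 12/5 + 3375.0ms (18/5)
6. 5625.0ms @ 6 + 1406.25ms (3/2)
7. 7031.25ms @ 15/2 + 703.125ms (3/4)
8. 7734.375ms @ 33/4 + 703.125ms (3/4)
9. 8437.5ms @ 9 + 562.5ms (3/5)
10. 9000.0ms @ 48/5 + 562.5ms (3/5)
11. 9562.5ms @ 51/5 + 562.5ms (3/5)
12. 10125.0ms @ 54/5 + 562.5ms (3/5)
13. 10687.5ms @ 57/5 + 562.5ms (3/5)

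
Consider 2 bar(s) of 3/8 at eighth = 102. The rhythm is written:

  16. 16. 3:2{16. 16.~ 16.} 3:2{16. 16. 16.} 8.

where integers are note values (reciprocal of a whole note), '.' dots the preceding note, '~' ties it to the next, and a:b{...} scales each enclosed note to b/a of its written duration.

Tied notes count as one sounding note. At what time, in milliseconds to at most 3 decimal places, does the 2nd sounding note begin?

note 2 onset = 3/4b = 441.176ms

1. 0.0ms @ 0 + 441.176ms (3/4)
2. 441.176ms @ 3/4 + 441.176ms (3/4)
3. 882.353ms @ 3/2 + 294.118ms (1/2)
4. 1176.471ms @ 2 + 588.235ms (1)
5. 1764.706ms @ 3 + 294.118ms (1/2)
6. 2058.824ms @ 7/2 + 294.118ms (1/2)
7. 2352.941ms @ 4 + 294.118ms (1/2)
8. 2647.059ms @ 9/2 + 882.353ms (3/2)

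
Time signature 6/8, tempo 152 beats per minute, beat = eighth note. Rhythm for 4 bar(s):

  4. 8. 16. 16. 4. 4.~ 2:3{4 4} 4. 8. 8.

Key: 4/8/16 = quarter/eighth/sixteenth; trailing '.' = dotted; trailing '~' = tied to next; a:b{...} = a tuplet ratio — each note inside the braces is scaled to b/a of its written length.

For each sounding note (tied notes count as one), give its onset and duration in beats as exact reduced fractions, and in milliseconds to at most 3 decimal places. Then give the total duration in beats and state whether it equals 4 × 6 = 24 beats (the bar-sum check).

1) 0.0ms=0b +1184.211ms=3b
2) 1184.211ms=3b +592.105ms=3/2b
3) 1776.316ms=9/2b +296.053ms=3/4b
4) 2072.368ms=21/4b +296.053ms=3/4b
5) 2368.421ms=6b +1184.211ms=3b
6) 3552.632ms=9b +2368.421ms=6b
7) 5921.053ms=15b +1184.211ms=3b
8) 7105.263ms=18b +1184.211ms=3b
9) 8289.474ms=21b +592.105ms=3/2b
10) 8881.579ms=45/2b +592.105ms=3/2b
Σ=24b of 24 (152bpm 6/8) — PASS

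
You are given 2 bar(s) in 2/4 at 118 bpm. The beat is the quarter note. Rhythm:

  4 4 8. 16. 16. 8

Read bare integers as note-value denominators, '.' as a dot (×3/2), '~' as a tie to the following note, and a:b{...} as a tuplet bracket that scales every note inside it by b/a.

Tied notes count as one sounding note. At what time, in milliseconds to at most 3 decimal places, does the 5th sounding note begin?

note 5 onset = 25/8b = 1588.983ms

1. 0.0ms @ 0 + 508.475ms (1)
2. 508.475ms @ 1 + 508.475ms (1)
3. 1016.949ms @ 2 + 381.356ms (3/4)
4. 1398.305ms @ 11/4 + 190.678ms (3/8)
5. 1588.983ms @ 25/8 + 190.678ms (3/8)
6. 1779.661ms @ 7/2 + 254.237ms (1/2)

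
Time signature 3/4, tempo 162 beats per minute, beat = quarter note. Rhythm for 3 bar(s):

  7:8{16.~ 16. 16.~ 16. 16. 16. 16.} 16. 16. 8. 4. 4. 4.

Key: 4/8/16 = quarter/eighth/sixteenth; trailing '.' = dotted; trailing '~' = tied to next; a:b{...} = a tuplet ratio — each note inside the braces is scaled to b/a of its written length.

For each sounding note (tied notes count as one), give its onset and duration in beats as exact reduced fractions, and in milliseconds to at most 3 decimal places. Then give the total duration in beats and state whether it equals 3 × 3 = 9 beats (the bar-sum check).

1) 0.0ms=0b +317.46ms=6/7b
2) 317.46ms=6/7b +317.46ms=6/7b
3) 634.921ms=12/7b +158.73ms=3/7b
4) 793.651ms=15/7b +158.73ms=3/7b
5) 952.381ms=18/7b +158.73ms=3/7b
6) 1111.111ms=3b +138.889ms=3/8b
7) 1250.0ms=27/8b +138.889ms=3/8b
8) 1388.889ms=15/4b +277.778ms=3/4b
9) 1666.667ms=9/2b +555.556ms=3/2b
10) 2222.222ms=6b +555.556ms=3/2b
11) 2777.778ms=15/2b +555.556ms=3/2b
Σ=9b of 9 (162bpm 3/4) — PASS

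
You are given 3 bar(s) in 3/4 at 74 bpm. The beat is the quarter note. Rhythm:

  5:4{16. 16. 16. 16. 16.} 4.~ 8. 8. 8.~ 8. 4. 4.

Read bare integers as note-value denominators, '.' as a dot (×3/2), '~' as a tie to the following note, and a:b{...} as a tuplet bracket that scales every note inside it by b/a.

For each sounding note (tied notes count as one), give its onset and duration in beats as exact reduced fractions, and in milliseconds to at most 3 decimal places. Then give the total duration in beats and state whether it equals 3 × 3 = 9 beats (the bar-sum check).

1) 0.0ms=0b +243.243ms=3/10b
2) 243.243ms=3/10b +243.243ms=3/10b
3) 486.486ms=3/5b +243.243ms=3/10b
4) 729.73ms=9/10b +243.243ms=3/10b
5) 972.973ms=6/5b +243.243ms=3/10b
6) 1216.216ms=3/2b +1824.324ms=9/4b
7) 3040.541ms=15/4b +608.108ms=3/4b
8) 3648.649ms=9/2b +1216.216ms=3/2b
9) 4864.865ms=6b +1216.216ms=3/2b
10) 6081.081ms=15/2b +1216.216ms=3/2b
Σ=9b of 9 (74bpm 3/4) — PASS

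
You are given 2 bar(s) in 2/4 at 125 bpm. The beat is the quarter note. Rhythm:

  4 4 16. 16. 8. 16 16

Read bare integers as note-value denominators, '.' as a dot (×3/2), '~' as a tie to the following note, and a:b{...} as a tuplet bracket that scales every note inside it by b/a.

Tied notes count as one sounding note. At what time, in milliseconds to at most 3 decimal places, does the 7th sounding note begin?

1. 0.0ms @ 0 + 480.0ms (1)
2. 480.0ms @ 1 + 480.0ms (1)
3. 960.0ms @ 2 + 180.0ms (3/8)
4. 1140.0ms @ 19/8 + 180.0ms (3/8)
5. 1320.0ms @ 11/4 + 360.0ms (3/4)
6. 1680.0ms @ 7/2 + 120.0ms (1/4)
7. 1800.0ms @ 15/4 + 120.0ms (1/4)

note 7 onset = 15/4b = 1800.0ms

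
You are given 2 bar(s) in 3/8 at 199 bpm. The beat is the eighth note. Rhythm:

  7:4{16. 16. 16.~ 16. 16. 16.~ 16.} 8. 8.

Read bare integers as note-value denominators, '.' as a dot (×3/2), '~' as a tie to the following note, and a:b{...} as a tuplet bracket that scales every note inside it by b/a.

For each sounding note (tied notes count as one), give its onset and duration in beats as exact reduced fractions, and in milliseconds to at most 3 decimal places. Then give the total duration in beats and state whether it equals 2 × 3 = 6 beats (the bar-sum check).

1) 0.0ms=0b +129.218ms=3/7b
2) 129.218ms=3/7b +129.218ms=3/7b
3) 258.435ms=6/7b +258.435ms=6/7b
4) 516.87ms=12/7b +129.218ms=3/7b
5) 646.088ms=15/7b +258.435ms=6/7b
6) 904.523ms=3b +452.261ms=3/2b
7) 1356.784ms=9/2b +452.261ms=3/2b
Σ=6b of 6 (199bpm 3/8) — PASS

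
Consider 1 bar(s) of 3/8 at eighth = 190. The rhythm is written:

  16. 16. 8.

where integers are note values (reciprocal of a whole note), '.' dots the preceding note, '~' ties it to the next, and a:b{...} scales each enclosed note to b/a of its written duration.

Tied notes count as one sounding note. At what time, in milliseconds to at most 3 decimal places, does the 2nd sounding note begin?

1. 0.0ms @ 0 + 236.842ms (3/4)
2. 236.842ms @ 3/4 + 236.842ms (3/4)
3. 473.684ms @ 3/2 + 473.684ms (3/2)

note 2 onset = 3/4b = 236.842ms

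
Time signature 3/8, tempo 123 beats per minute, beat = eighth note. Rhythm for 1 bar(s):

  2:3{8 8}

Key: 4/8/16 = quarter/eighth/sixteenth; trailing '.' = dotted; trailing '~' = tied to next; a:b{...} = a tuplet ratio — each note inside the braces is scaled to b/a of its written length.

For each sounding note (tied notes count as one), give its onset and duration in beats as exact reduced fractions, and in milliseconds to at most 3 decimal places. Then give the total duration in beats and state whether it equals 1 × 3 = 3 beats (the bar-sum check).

1) 0.0ms=0b +731.707ms=3/2b
2) 731.707ms=3/2b +731.707ms=3/2b
Σ=3b of 3 (123bpm 3/8) — PASS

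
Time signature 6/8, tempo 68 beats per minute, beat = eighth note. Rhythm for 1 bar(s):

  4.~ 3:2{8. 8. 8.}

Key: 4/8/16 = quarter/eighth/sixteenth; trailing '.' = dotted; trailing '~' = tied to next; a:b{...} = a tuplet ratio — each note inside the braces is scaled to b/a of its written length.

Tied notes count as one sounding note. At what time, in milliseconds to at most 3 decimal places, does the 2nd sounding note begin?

note 2 onset = 4b = 3529.412ms

1. 0.0ms @ 0 + 3529.412ms (4)
2. 3529.412ms @ 4 + 882.353ms (1)
3. 4411.765ms @ 5 + 882.353ms (1)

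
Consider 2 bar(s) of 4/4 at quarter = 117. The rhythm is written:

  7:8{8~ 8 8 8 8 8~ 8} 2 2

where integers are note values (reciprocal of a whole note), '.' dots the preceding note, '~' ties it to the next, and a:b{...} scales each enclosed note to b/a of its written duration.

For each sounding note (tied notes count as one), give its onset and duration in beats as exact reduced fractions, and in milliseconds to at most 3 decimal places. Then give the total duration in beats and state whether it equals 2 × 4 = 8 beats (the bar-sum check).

1) 0.0ms=0b +586.081ms=8/7b
2) 586.081ms=8/7b +293.04ms=4/7b
3) 879.121ms=12/7b +293.04ms=4/7b
4) 1172.161ms=16/7b +293.04ms=4/7b
5) 1465.201ms=20/7b +586.081ms=8/7b
6) 2051.282ms=4b +1025.641ms=2b
7) 3076.923ms=6b +1025.641ms=2b
Σ=8b of 8 (117bpm 4/4) — PASS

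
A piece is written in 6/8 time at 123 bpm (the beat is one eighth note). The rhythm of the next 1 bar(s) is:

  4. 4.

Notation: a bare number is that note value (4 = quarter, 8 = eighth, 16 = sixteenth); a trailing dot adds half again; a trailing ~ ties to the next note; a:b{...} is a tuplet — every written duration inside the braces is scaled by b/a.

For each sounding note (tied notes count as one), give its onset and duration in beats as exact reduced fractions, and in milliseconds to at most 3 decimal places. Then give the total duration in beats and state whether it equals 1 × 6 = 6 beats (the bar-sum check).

1) 0.0ms=0b +1463.415ms=3b
2) 1463.415ms=3b +1463.415ms=3b
Σ=6b of 6 (123bpm 6/8) — PASS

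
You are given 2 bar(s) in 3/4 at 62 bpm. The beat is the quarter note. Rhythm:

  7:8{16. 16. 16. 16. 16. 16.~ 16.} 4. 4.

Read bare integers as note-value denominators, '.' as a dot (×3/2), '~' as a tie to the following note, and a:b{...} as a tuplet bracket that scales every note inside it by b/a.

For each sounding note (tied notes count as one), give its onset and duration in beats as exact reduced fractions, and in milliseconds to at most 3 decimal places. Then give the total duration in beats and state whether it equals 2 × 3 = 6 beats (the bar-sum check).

1) 0.0ms=0b +414.747ms=3/7b
2) 414.747ms=3/7b +414.747ms=3/7b
3) 829.493ms=6/7b +414.747ms=3/7b
4) 1244.24ms=9/7b +414.747ms=3/7b
5) 1658.986ms=12/7b +414.747ms=3/7b
6) 2073.733ms=15/7b +829.493ms=6/7b
7) 2903.226ms=3b +1451.613ms=3/2b
8) 4354.839ms=9/2b +1451.613ms=3/2b
Σ=6b of 6 (62bpm 3/4) — PASS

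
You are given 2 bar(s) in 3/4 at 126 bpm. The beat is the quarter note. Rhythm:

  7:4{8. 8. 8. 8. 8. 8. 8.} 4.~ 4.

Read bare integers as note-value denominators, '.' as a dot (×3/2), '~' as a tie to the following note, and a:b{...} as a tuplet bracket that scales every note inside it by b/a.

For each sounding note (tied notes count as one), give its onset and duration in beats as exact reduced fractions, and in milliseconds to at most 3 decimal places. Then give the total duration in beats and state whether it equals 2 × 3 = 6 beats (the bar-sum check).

1) 0.0ms=0b +204.082ms=3/7b
2) 204.082ms=3/7b +204.082ms=3/7b
3) 408.163ms=6/7b +204.082ms=3/7b
4) 612.245ms=9/7b +204.082ms=3/7b
5) 816.327ms=12/7b +204.082ms=3/7b
6) 1020.408ms=15/7b +204.082ms=3/7b
7) 1224.49ms=18/7b +204.082ms=3/7b
8) 1428.571ms=3b +1428.571ms=3b
Σ=6b of 6 (126bpm 3/4) — PASS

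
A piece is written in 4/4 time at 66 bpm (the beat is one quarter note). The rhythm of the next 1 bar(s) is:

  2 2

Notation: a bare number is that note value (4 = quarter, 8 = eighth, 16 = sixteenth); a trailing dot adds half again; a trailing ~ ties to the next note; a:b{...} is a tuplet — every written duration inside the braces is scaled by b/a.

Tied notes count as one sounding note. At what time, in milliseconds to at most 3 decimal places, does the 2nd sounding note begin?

note 2 onset = 2b = 1818.182ms

1. 0.0ms @ 0 + 1818.182ms (2)
2. 1818.182ms @ 2 + 1818.182ms (2)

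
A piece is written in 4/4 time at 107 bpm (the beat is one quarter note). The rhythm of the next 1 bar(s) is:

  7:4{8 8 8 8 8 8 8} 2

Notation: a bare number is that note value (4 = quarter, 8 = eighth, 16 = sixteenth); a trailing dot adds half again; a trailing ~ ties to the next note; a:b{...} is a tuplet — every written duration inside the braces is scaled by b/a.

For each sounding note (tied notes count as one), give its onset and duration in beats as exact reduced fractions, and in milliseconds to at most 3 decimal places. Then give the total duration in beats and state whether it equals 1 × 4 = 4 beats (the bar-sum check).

1) 0.0ms=0b +160.214ms=2/7b
2) 160.214ms=2/7b +160.214ms=2/7b
3) 320.427ms=4/7b +160.214ms=2/7b
4) 480.641ms=6/7b +160.214ms=2/7b
5) 640.854ms=8/7b +160.214ms=2/7b
6) 801.068ms=10/7b +160.214ms=2/7b
7) 961.282ms=12/7b +160.214ms=2/7b
8) 1121.495ms=2b +1121.495ms=2b
Σ=4b of 4 (107bpm 4/4) — PASS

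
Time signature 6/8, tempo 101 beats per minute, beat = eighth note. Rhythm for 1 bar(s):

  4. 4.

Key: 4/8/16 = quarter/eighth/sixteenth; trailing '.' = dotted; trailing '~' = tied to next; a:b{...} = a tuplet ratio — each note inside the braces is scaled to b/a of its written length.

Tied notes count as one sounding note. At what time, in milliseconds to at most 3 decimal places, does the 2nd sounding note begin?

1. 0.0ms @ 0 + 1782.178ms (3)
2. 1782.178ms @ 3 + 1782.178ms (3)

note 2 onset = 3b = 1782.178ms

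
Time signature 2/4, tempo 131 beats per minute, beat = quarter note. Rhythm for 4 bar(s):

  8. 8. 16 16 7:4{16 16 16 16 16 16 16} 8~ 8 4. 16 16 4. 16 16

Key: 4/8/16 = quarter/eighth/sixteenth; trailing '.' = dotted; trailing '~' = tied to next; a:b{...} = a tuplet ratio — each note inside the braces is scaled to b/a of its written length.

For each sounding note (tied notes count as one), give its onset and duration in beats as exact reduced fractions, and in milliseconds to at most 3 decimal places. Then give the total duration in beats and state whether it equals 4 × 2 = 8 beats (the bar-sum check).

1) 0.0ms=0b +343.511ms=3/4b
2) 343.511ms=3/4b +343.511ms=3/4b
3) 687.023ms=3/2b +114.504ms=1/4b
4) 801.527ms=7/4b +114.504ms=1/4b
5) 916.031ms=2b +65.431ms=1/7b
6) 981.461ms=15/7b +65.431ms=1/7b
7) 1046.892ms=16/7b +65.431ms=1/7b
8) 1112.323ms=17/7b +65.431ms=1/7b
9) 1177.754ms=18/7b +65.431ms=1/7b
10) 1243.184ms=19/7b +65.431ms=1/7b
11) 1308.615ms=20/7b +65.431ms=1/7b
12) 1374.046ms=3b +458.015ms=1b
13) 1832.061ms=4b +687.023ms=3/2b
14) 2519.084ms=11/2b +114.504ms=1/4b
15) 2633.588ms=23/4b +114.504ms=1/4b
16) 2748.092ms=6b +687.023ms=3/2b
17) 3435.115ms=15/2b +114.504ms=1/4b
18) 3549.618ms=31/4b +114.504ms=1/4b
Σ=8b of 8 (131bpm 2/4) — PASS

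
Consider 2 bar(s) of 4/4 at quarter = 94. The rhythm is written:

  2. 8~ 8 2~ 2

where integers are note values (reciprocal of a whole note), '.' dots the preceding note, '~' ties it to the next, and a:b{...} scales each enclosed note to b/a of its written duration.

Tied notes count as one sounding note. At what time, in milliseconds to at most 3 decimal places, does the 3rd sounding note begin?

1. 0.0ms @ 0 + 1914.894ms (3)
2. 1914.894ms @ 3 + 638.298ms (1)
3. 2553.191ms @ 4 + 2553.191ms (4)

note 3 onset = 4b = 2553.191ms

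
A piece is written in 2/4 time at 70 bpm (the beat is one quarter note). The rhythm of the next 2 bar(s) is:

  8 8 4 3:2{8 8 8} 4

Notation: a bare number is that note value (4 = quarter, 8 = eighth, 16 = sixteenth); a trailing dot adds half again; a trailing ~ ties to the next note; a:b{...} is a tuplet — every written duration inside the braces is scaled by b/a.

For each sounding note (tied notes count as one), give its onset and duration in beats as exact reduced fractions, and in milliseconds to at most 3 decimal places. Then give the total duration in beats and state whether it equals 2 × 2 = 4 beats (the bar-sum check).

1) 0.0ms=0b +428.571ms=1/2b
2) 428.571ms=1/2b +428.571ms=1/2b
3) 857.143ms=1b +857.143ms=1b
4) 1714.286ms=2b +285.714ms=1/3b
5) 2000.0ms=7/3b +285.714ms=1/3b
6) 2285.714ms=8/3b +285.714ms=1/3b
7) 2571.429ms=3b +857.143ms=1b
Σ=4b of 4 (70bpm 2/4) — PASS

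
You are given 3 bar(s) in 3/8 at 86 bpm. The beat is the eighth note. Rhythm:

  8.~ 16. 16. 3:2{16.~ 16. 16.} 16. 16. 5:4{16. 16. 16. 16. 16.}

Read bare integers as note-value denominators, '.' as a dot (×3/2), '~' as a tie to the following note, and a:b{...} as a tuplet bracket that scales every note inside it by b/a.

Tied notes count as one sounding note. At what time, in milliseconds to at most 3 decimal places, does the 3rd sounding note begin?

note 3 onset = 3b = 2093.023ms

1. 0.0ms @ 0 + 1569.767ms (9/4)
2. 1569.767ms @ 9/4 + 523.256ms (3/4)
3. 2093.023ms @ 3 + 697.674ms (1)
4. 2790.698ms @ 4 + 348.837ms (1/2)
5. 3139.535ms @ 9/2 + 523.256ms (3/4)
6. 3662.791ms @ 21/4 + 523.256ms (3/4)
7. 4186.047ms @ 6 + 418.605ms (3/5)
8. 4604.651ms @ 33/5 + 418.605ms (3/5)
9. 5023.256ms @ 36/5 + 418.605ms (3/5)
10. 5441.86ms @ 39/5 + 418.605ms (3/5)
11. 5860.465ms @ 42/5 + 418.605ms (3/5)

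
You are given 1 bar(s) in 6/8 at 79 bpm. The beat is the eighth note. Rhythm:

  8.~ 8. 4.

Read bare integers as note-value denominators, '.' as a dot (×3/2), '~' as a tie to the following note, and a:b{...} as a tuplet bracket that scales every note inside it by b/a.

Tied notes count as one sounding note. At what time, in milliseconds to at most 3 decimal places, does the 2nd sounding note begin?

1. 0.0ms @ 0 + 2278.481ms (3)
2. 2278.481ms @ 3 + 2278.481ms (3)

note 2 onset = 3b = 2278.481ms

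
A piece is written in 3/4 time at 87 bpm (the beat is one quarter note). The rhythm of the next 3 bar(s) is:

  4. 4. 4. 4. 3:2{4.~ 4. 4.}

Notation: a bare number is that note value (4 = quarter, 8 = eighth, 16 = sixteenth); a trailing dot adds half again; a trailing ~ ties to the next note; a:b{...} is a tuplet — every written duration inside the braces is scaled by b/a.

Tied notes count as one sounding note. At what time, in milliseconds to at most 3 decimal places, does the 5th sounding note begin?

1. 0.0ms @ 0 + 1034.483ms (3/2)
2. 1034.483ms @ 3/2 + 1034.483ms (3/2)
3. 2068.966ms @ 3 + 1034.483ms (3/2)
4. 3103.448ms @ 9/2 + 1034.483ms (3/2)
5. 4137.931ms @ 6 + 1379.31ms (2)
6. 5517.241ms @ 8 + 689.655ms (1)

note 5 onset = 6b = 4137.931ms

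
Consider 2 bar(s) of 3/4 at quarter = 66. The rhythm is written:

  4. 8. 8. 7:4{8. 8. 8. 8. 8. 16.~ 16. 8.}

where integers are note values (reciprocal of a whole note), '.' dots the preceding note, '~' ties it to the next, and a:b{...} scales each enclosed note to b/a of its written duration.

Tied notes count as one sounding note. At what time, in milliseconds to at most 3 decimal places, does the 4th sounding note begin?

note 4 onset = 3b = 2727.273ms

1. 0.0ms @ 0 + 1363.636ms (3/2)
2. 1363.636ms @ 3/2 + 681.818ms (3/4)
3. 2045.455ms @ 9/4 + 681.818ms (3/4)
4. 2727.273ms @ 3 + 389.61ms (3/7)
5. 3116.883ms @ 24/7 + 389.61ms (3/7)
6. 3506.494ms @ 27/7 + 389.61ms (3/7)
7. 3896.104ms @ 30/7 + 389.61ms (3/7)
8. 4285.714ms @ 33/7 + 389.61ms (3/7)
9. 4675.325ms @ 36/7 + 389.61ms (3/7)
10. 5064.935ms @ 39/7 + 389.61ms (3/7)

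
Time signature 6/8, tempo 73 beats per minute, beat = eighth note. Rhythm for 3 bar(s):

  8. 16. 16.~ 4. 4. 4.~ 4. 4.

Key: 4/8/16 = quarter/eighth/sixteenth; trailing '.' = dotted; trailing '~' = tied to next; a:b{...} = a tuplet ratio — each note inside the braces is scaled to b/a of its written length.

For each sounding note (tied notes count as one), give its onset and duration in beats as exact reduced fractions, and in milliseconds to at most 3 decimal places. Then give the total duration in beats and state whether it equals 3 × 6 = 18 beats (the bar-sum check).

1) 0.0ms=0b +1232.877ms=3/2b
2) 1232.877ms=3/2b +616.438ms=3/4b
3) 1849.315ms=9/4b +3082.192ms=15/4b
4) 4931.507ms=6b +2465.753ms=3b
5) 7397.26ms=9b +4931.507ms=6b
6) 12328.767ms=15b +2465.753ms=3b
Σ=18b of 18 (73bpm 6/8) — PASS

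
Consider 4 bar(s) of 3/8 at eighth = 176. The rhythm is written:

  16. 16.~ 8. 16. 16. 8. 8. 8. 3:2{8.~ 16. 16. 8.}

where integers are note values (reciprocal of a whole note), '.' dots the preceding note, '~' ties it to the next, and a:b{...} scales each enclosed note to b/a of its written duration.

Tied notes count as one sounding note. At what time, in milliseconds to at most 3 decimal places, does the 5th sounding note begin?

note 5 onset = 9/2b = 1534.091ms

1. 0.0ms @ 0 + 255.682ms (3/4)
2. 255.682ms @ 3/4 + 767.045ms (9/4)
3. 1022.727ms @ 3 + 255.682ms (3/4)
4. 1278.409ms @ 15/4 + 255.682ms (3/4)
5. 1534.091ms @ 9/2 + 511.364ms (3/2)
6. 2045.455ms @ 6 + 511.364ms (3/2)
7. 2556.818ms @ 15/2 + 511.364ms (3/2)
8. 3068.182ms @ 9 + 511.364ms (3/2)
9. 3579.545ms @ 21/2 + 170.455ms (1/2)
10. 3750.0ms @ 11 + 340.909ms (1)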